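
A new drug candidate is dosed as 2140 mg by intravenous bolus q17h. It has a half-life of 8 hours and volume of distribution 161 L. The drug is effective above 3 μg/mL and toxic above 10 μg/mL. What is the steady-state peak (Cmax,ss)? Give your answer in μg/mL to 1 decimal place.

17.2 μg/mL

Over one 17-h interval, 17/8 ≈ 2.125 half-lives elapse, leaving f ≈ 0.2293 of each dose.
At steady state, accumulation factor R = 1/(1 − e^(−kτ)) ≈ 1.2975.
Single-dose peak C₀ = D/Vd = 2140/161 ≈ 13.292 μg/mL.
Steady-state peak Cmax,ss = C₀·R ≈ 13.292 × 1.2975 ≈ 17.246 μg/mL.
Peak 17.2 μg/mL vs MTC 10 μg/mL: exceeds toxic threshold.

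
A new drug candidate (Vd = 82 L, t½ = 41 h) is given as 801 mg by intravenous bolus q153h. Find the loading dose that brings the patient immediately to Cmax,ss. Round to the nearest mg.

f = (1/2)^(153/41) ≈ 0.075274; accumulation ratio R = 1/(1−f) ≈ 1.08140.
Loading dose to hit Cmax,ss on first dose: D_load = D_maint·R ≈ 801 × 1.08140 ≈ 866.20 mg.

866 mg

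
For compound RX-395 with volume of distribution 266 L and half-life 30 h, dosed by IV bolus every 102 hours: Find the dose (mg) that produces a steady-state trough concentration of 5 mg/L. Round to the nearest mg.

τ/t½ = 102/30 ≈ 3.4, so f = (1/2)^(102/30) ≈ 0.094732.
Cmin,ss = (D/Vd)·f/(1−f), so D = Cmin,ss·Vd·(1−f)/f.
D = 5 × 266 × (1−f)/f ≈ 5 × 266 × 9.55610 ≈ 12709.61 mg.

12710 mg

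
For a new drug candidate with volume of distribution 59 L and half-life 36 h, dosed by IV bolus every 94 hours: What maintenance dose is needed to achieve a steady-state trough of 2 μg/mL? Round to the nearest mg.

603 mg

τ/t½ = 94/36 ≈ 2.6111, so f = (1/2)^(94/36) ≈ 0.163673.
Cmin,ss = (D/Vd)·f/(1−f), so D = Cmin,ss·Vd·(1−f)/f.
D = 2 × 59 × (1−f)/f ≈ 2 × 59 × 5.10974 ≈ 602.95 mg.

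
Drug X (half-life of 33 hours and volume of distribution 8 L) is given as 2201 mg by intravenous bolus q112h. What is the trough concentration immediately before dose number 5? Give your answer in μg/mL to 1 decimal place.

28.9 μg/mL

f = (1/2)^(τ/t½) = (1/2)^(112/33) ≈ 0.0951.
C₀ = D/Vd = 2201/8 ≈ 275.125 μg/mL.
Before the 5th dose, 4 doses have been given. Superposition: Cmin = C₀·(f + f² + … + f^4).
≈ 275.125 × (0.0951 + 0.0090 + 0.0009 + 0.0001) ≈ 275.125 × 0.1051 ≈ 28.916 μg/mL.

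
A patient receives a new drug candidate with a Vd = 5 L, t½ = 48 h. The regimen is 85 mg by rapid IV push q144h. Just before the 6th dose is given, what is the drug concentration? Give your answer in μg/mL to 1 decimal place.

f = (1/2)^(τ/t½) = (1/2)^(144/48) ≈ 0.1250.
C₀ = D/Vd = 85/5 ≈ 17.000 μg/mL.
Before the 6th dose, 5 doses have been given. Superposition: Cmin = C₀·(f + f² + … + f^5).
≈ 17.000 × (0.1250 + 0.0156 + 0.0020 + 0.0002 + 0.0000) ≈ 17.000 × 0.1428 ≈ 2.428 μg/mL.

2.4 μg/mL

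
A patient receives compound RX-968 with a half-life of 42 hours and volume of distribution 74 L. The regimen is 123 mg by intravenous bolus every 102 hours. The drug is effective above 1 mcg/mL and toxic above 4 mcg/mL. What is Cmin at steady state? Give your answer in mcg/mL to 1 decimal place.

τ/t½ = 102/42 ≈ 2.4286, so fraction remaining f = (1/2)^(102/42) ≈ 0.1857.
Accumulation ratio R = 1/(1 − f) ≈ 1/0.8143 ≈ 1.2280.
Single-dose peak C₀ = D/Vd = 123/74 ≈ 1.662 mcg/mL.
Cmax,ss = C₀/(1 − f) ≈ 1.662/0.8143 ≈ 2.041 mcg/mL.
One interval later, Cmin,ss = Cmax,ss·e^(−kτ) ≈ 2.041 × 0.1857 ≈ 0.379 mcg/mL.
Trough 0.4 mcg/mL vs MEC 1 mcg/mL: subtherapeutic.

0.4 mcg/mL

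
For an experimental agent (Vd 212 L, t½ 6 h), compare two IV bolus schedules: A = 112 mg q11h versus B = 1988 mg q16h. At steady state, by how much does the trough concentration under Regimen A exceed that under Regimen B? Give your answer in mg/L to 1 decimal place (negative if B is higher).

-1.5 mg/L

Regimen A: f = (1/2)^(11/6) ≈ 0.2806; Cmin,ss = (112/212)·f/(1−f) ≈ 0.206 mg/L.
Regimen B: f = (1/2)^(16/6) ≈ 0.1575; Cmin,ss = (1988/212)·f/(1−f) ≈ 1.753 mg/L.
Difference ≈ 0.206 − 1.753 ≈ -1.547 mg/L.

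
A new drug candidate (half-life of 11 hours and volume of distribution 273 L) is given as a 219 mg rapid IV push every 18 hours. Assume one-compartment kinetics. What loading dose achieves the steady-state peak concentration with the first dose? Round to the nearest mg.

f = (1/2)^(18/11) ≈ 0.321666; accumulation ratio R = 1/(1−f) ≈ 1.47420.
Loading dose to hit Cmax,ss on first dose: D_load = D_maint·R ≈ 219 × 1.47420 ≈ 322.85 mg.

323 mg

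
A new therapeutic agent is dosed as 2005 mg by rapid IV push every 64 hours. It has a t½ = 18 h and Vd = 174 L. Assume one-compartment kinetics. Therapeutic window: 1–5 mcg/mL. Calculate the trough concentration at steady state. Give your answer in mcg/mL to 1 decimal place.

1.1 mcg/mL

Over one 64-h interval, 64/18 ≈ 3.5556 half-lives elapse, leaving f ≈ 0.0850 of each dose.
At steady state, accumulation factor R = 1/(1 − e^(−kτ)) ≈ 1.0929.
Each bolus raises the concentration by D/Vd = 2005/174 ≈ 11.523 mcg/mL.
Cmax,ss = C₀/(1 − f) ≈ 11.523/0.9150 ≈ 12.593 mcg/mL.
One interval later, Cmin,ss = Cmax,ss·e^(−kτ) ≈ 12.593 × 0.0850 ≈ 1.070 mcg/mL.
Trough 1.1 mcg/mL vs MEC 1 mcg/mL: adequate.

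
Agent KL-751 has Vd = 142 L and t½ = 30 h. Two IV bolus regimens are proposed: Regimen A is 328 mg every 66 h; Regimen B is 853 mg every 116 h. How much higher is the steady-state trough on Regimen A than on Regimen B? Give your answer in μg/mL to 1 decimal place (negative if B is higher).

Regimen A: f = (1/2)^(66/30) ≈ 0.2176; Cmin,ss = (328/142)·f/(1−f) ≈ 0.642 μg/mL.
Regimen B: f = (1/2)^(116/30) ≈ 0.0686; Cmin,ss = (853/142)·f/(1−f) ≈ 0.442 μg/mL.
Difference ≈ 0.642 − 0.442 ≈ 0.200 μg/mL.

0.2 μg/mL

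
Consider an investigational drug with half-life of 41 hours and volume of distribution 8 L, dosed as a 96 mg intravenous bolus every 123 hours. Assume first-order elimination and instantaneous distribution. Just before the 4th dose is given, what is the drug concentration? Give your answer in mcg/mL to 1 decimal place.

f = (1/2)^(τ/t½) = (1/2)^(123/41) ≈ 0.1250.
C₀ = D/Vd = 96/8 ≈ 12.000 mcg/mL.
Before the 4th dose, 3 doses have been given. Superposition: Cmin = C₀·(f + f² + … + f^3).
≈ 12.000 × (0.1250 + 0.0156 + 0.0020) ≈ 12.000 × 0.1426 ≈ 1.711 mcg/mL.

1.7 mcg/mL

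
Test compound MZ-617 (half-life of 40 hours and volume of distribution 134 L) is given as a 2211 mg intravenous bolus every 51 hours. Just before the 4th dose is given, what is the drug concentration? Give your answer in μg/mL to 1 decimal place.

10.8 μg/mL

f = (1/2)^(τ/t½) = (1/2)^(51/40) ≈ 0.4132.
C₀ = D/Vd = 2211/134 ≈ 16.500 μg/mL.
Before the 4th dose, 3 doses have been given. Superposition: Cmin = C₀·(f + f² + … + f^3).
≈ 16.500 × (0.4132 + 0.1707 + 0.0705) ≈ 16.500 × 0.6544 ≈ 10.798 μg/mL.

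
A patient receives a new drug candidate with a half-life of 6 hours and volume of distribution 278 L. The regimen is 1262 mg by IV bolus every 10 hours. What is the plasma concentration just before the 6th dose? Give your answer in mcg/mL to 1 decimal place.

f = (1/2)^(τ/t½) = (1/2)^(10/6) ≈ 0.3150.
C₀ = D/Vd = 1262/278 ≈ 4.540 mcg/mL.
Before the 6th dose, 5 doses have been given. Superposition: Cmin = C₀·(f + f² + … + f^5).
≈ 4.540 × (0.3150 + 0.0992 + 0.0313 + 0.0098 + 0.0031) ≈ 4.540 × 0.4584 ≈ 2.081 mcg/mL.

2.1 mcg/mL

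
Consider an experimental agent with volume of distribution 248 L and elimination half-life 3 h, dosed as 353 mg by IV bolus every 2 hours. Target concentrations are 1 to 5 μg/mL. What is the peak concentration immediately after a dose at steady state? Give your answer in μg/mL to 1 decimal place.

Over one 2-h interval, 2/3 ≈ 0.66667 half-lives elapse, leaving f ≈ 0.6300 of each dose.
At steady state, accumulation factor R = 1/(1 − e^(−kτ)) ≈ 2.7027.
Each bolus raises the concentration by D/Vd = 353/248 ≈ 1.423 μg/mL.
Steady-state peak Cmax,ss = C₀·R ≈ 1.423 × 2.7027 ≈ 3.846 μg/mL.
Peak 3.8 μg/mL vs MTC 5 μg/mL: below toxic threshold.

3.8 μg/mL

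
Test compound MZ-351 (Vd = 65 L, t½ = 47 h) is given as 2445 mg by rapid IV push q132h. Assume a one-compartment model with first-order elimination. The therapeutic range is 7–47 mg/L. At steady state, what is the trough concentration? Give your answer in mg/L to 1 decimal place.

6.3 mg/L

k = ln2/t½ = ln2/47 ≈ 0.014748 h⁻¹; fraction remaining f = e^(−kτ) = e^(−0.014748×132) ≈ 0.1427.
Accumulation ratio R = 1/(1 − f) ≈ 1/0.8573 ≈ 1.1665.
Each bolus raises the concentration by D/Vd = 2445/65 ≈ 37.615 mg/L.
Steady-state peak Cmax,ss = C₀·R ≈ 37.615 × 1.1665 ≈ 43.878 mg/L.
Steady-state trough Cmin,ss = Cmax,ss·f ≈ 43.878 × 0.1427 ≈ 6.261 mg/L.
Trough 6.3 mg/L vs MEC 7 mg/L: subtherapeutic.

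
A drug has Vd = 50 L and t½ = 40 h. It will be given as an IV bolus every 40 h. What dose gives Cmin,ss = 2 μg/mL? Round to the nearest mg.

100 mg

τ/t½ = 40/40 ≈ 1, so f = (1/2)^(40/40) ≈ 0.500000.
Cmin,ss = (D/Vd)·f/(1−f), so D = Cmin,ss·Vd·(1−f)/f.
D = 2 × 50 × (1−f)/f ≈ 2 × 50 × 1.00000 ≈ 100.00 mg.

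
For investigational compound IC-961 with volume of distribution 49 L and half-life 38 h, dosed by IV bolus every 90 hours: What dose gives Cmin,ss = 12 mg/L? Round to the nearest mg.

τ/t½ = 90/38 ≈ 2.3684, so f = (1/2)^(90/38) ≈ 0.193657.
Cmin,ss = (D/Vd)·f/(1−f), so D = Cmin,ss·Vd·(1−f)/f.
D = 12 × 49 × (1−f)/f ≈ 12 × 49 × 4.16377 ≈ 2448.30 mg.

2448 mg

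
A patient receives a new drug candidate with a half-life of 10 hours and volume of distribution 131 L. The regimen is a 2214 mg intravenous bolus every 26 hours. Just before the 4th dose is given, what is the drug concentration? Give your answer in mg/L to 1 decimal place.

3.3 mg/L

f = (1/2)^(τ/t½) = (1/2)^(26/10) ≈ 0.1649.
C₀ = D/Vd = 2214/131 ≈ 16.901 mg/L.
Before the 4th dose, 3 doses have been given. Superposition: Cmin = C₀·(f + f² + … + f^3).
≈ 16.901 × (0.1649 + 0.0272 + 0.0045) ≈ 16.901 × 0.1966 ≈ 3.323 mg/L.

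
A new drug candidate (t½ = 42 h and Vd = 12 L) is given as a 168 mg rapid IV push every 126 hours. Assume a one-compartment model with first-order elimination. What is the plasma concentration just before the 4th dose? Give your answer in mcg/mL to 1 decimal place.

2.0 mcg/mL

f = (1/2)^(τ/t½) = (1/2)^(126/42) ≈ 0.1250.
C₀ = D/Vd = 168/12 ≈ 14.000 mcg/mL.
Before the 4th dose, 3 doses have been given. Superposition: Cmin = C₀·(f + f² + … + f^3).
≈ 14.000 × (0.1250 + 0.0156 + 0.0020) ≈ 14.000 × 0.1426 ≈ 1.996 mcg/mL.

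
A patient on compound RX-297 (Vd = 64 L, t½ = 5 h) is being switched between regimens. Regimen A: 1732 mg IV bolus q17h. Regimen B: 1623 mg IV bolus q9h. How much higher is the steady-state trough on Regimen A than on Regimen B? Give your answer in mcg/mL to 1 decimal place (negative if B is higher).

-7.4 mcg/mL

Regimen A: f = (1/2)^(17/5) ≈ 0.0947; Cmin,ss = (1732/64)·f/(1−f) ≈ 2.831 mcg/mL.
Regimen B: f = (1/2)^(9/5) ≈ 0.2872; Cmin,ss = (1623/64)·f/(1−f) ≈ 10.218 mcg/mL.
Difference ≈ 2.831 − 10.218 ≈ -7.387 mcg/mL.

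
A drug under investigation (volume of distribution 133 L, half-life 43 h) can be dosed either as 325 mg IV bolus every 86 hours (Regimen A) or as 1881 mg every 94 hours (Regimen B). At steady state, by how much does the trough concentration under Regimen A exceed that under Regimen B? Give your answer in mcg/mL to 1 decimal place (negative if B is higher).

Regimen A: f = (1/2)^(86/43) ≈ 0.2500; Cmin,ss = (325/133)·f/(1−f) ≈ 0.815 mcg/mL.
Regimen B: f = (1/2)^(94/43) ≈ 0.2198; Cmin,ss = (1881/133)·f/(1−f) ≈ 3.984 mcg/mL.
Difference ≈ 0.815 − 3.984 ≈ -3.169 mcg/mL.

-3.2 mcg/mL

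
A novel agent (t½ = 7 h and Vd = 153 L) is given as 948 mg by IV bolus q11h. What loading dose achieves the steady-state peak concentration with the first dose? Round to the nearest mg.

f = (1/2)^(11/7) ≈ 0.336475; accumulation ratio R = 1/(1−f) ≈ 1.50710.
Loading dose to hit Cmax,ss on first dose: D_load = D_maint·R ≈ 948 × 1.50710 ≈ 1428.73 mg.

1429 mg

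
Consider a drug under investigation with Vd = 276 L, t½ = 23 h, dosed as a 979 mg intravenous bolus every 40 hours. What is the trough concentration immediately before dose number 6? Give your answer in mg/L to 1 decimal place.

1.5 mg/L

f = (1/2)^(τ/t½) = (1/2)^(40/23) ≈ 0.2996.
C₀ = D/Vd = 979/276 ≈ 3.547 mg/L.
Before the 6th dose, 5 doses have been given. Superposition: Cmin = C₀·(f + f² + … + f^5).
≈ 3.547 × (0.2996 + 0.0898 + 0.0269 + 0.0081 + 0.0024) ≈ 3.547 × 0.4268 ≈ 1.514 mg/L.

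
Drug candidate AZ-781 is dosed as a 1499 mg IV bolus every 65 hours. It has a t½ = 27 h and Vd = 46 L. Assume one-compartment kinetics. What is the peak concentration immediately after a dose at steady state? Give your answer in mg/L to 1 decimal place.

40.2 mg/L

Over one 65-h interval, 65/27 ≈ 2.4074 half-lives elapse, leaving f ≈ 0.1885 of each dose.
At steady state, accumulation factor R = 1/(1 − e^(−kτ)) ≈ 1.2323.
Each bolus raises the concentration by D/Vd = 1499/46 ≈ 32.587 mg/L.
Steady-state peak Cmax,ss = C₀·R ≈ 32.587 × 1.2323 ≈ 40.157 mg/L.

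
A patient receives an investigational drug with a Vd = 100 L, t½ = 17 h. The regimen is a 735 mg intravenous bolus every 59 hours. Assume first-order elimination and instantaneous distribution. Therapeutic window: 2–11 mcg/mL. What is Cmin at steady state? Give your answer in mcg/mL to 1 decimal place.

0.7 mcg/mL

Over one 59-h interval, 59/17 ≈ 3.4706 half-lives elapse, leaving f ≈ 0.0902 of each dose.
At steady state, accumulation factor R = 1/(1 − e^(−kτ)) ≈ 1.0991.
Single-dose peak C₀ = D/Vd = 735/100 ≈ 7.350 mcg/mL.
Cmax,ss = C₀/(1 − f) ≈ 7.350/0.9098 ≈ 8.079 mcg/mL.
One interval later, Cmin,ss = Cmax,ss·e^(−kτ) ≈ 8.079 × 0.0902 ≈ 0.729 mcg/mL.
Trough 0.7 mcg/mL vs MEC 2 mcg/mL: subtherapeutic.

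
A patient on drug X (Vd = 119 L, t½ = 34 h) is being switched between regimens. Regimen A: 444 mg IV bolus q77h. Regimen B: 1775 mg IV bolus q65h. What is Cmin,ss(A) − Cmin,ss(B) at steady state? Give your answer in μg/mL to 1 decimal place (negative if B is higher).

-4.4 μg/mL

Regimen A: f = (1/2)^(77/34) ≈ 0.2081; Cmin,ss = (444/119)·f/(1−f) ≈ 0.980 μg/mL.
Regimen B: f = (1/2)^(65/34) ≈ 0.2658; Cmin,ss = (1775/119)·f/(1−f) ≈ 5.400 μg/mL.
Difference ≈ 0.980 − 5.400 ≈ -4.420 μg/mL.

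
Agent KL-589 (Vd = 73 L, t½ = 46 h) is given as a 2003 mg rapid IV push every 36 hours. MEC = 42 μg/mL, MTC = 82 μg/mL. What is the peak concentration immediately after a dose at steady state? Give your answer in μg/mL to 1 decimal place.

65.5 μg/mL

k = ln2/t½ = ln2/46 ≈ 0.015068 h⁻¹; fraction remaining f = e^(−kτ) = e^(−0.015068×36) ≈ 0.5813.
At steady state, accumulation factor R = 1/(1 − e^(−kτ)) ≈ 2.3883.
Single-dose peak C₀ = D/Vd = 2003/73 ≈ 27.438 μg/mL.
Cmax,ss = C₀/(1 − f) ≈ 27.438/0.4187 ≈ 65.531 μg/mL.
Peak 65.5 μg/mL vs MTC 82 μg/mL: below toxic threshold.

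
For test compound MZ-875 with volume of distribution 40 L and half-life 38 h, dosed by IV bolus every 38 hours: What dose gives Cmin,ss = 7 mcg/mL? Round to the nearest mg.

τ/t½ = 38/38 ≈ 1, so f = (1/2)^(38/38) ≈ 0.500000.
Cmin,ss = (D/Vd)·f/(1−f), so D = Cmin,ss·Vd·(1−f)/f.
D = 7 × 40 × (1−f)/f ≈ 7 × 40 × 1.00000 ≈ 280.00 mg.

280 mg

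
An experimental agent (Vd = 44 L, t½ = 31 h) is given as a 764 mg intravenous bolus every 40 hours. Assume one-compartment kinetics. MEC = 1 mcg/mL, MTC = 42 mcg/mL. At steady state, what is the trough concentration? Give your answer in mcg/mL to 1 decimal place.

k = ln2/t½ = ln2/31 ≈ 0.022360 h⁻¹; fraction remaining f = e^(−kτ) = e^(−0.022360×40) ≈ 0.4089.
Accumulation ratio R = 1/(1 − f) ≈ 1/0.5911 ≈ 1.6918.
Each bolus raises the concentration by D/Vd = 764/44 ≈ 17.364 mcg/mL.
Steady-state peak Cmax,ss = C₀·R ≈ 17.364 × 1.6918 ≈ 29.376 mcg/mL.
One interval later, Cmin,ss = Cmax,ss·e^(−kτ) ≈ 29.376 × 0.4089 ≈ 12.012 mcg/mL.
Trough 12.0 mcg/mL vs MEC 1 mcg/mL: adequate.

12.0 mcg/mL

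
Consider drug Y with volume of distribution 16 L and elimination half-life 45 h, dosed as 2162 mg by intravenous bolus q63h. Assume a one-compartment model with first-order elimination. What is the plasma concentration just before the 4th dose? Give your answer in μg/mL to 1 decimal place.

78.0 μg/mL

f = (1/2)^(τ/t½) = (1/2)^(63/45) ≈ 0.3789.
C₀ = D/Vd = 2162/16 ≈ 135.125 μg/mL.
Before the 4th dose, 3 doses have been given. Superposition: Cmin = C₀·(f + f² + … + f^3).
≈ 135.125 × (0.3789 + 0.1436 + 0.0544) ≈ 135.125 × 0.5769 ≈ 77.954 μg/mL.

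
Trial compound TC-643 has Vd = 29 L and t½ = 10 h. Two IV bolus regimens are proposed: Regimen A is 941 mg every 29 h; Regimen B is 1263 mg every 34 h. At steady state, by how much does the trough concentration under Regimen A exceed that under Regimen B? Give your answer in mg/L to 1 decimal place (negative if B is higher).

0.5 mg/L

Regimen A: f = (1/2)^(29/10) ≈ 0.1340; Cmin,ss = (941/29)·f/(1−f) ≈ 5.021 mg/L.
Regimen B: f = (1/2)^(34/10) ≈ 0.0947; Cmin,ss = (1263/29)·f/(1−f) ≈ 4.556 mg/L.
Difference ≈ 5.021 − 4.556 ≈ 0.465 mg/L.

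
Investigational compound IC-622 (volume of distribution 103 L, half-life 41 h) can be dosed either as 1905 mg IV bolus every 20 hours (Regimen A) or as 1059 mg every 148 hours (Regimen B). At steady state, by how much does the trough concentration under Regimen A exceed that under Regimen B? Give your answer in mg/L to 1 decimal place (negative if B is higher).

45.1 mg/L

Regimen A: f = (1/2)^(20/41) ≈ 0.7131; Cmin,ss = (1905/103)·f/(1−f) ≈ 45.970 mg/L.
Regimen B: f = (1/2)^(148/41) ≈ 0.0819; Cmin,ss = (1059/103)·f/(1−f) ≈ 0.917 mg/L.
Difference ≈ 45.970 − 0.917 ≈ 45.053 mg/L.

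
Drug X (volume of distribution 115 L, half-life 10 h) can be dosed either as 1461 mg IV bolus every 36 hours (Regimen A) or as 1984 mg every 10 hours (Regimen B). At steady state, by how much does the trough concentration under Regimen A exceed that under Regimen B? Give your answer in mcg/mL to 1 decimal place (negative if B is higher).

Regimen A: f = (1/2)^(36/10) ≈ 0.0825; Cmin,ss = (1461/115)·f/(1−f) ≈ 1.142 mcg/mL.
Regimen B: f = (1/2)^(10/10) ≈ 0.5000; Cmin,ss = (1984/115)·f/(1−f) ≈ 17.252 mcg/mL.
Difference ≈ 1.142 − 17.252 ≈ -16.110 mcg/mL.

-16.1 mcg/mL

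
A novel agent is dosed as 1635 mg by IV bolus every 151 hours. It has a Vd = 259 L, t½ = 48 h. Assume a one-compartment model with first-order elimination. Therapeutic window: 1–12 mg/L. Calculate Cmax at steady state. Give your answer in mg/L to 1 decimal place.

7.1 mg/L

k = ln2/t½ = ln2/48 ≈ 0.014441 h⁻¹; fraction remaining f = e^(−kτ) = e^(−0.014441×151) ≈ 0.1130.
At steady state, accumulation factor R = 1/(1 − e^(−kτ)) ≈ 1.1274.
Each bolus raises the concentration by D/Vd = 1635/259 ≈ 6.313 mg/L.
Steady-state peak Cmax,ss = C₀·R ≈ 6.313 × 1.1274 ≈ 7.117 mg/L.
Peak 7.1 mg/L vs MTC 12 mg/L: below toxic threshold.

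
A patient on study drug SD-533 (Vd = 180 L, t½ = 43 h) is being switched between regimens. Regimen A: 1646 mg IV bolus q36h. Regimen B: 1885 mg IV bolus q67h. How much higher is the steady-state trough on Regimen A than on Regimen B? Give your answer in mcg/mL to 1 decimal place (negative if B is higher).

6.2 mcg/mL

Regimen A: f = (1/2)^(36/43) ≈ 0.5597; Cmin,ss = (1646/180)·f/(1−f) ≈ 11.624 mcg/mL.
Regimen B: f = (1/2)^(67/43) ≈ 0.3396; Cmin,ss = (1885/180)·f/(1−f) ≈ 5.385 mcg/mL.
Difference ≈ 11.624 − 5.385 ≈ 6.239 mcg/mL.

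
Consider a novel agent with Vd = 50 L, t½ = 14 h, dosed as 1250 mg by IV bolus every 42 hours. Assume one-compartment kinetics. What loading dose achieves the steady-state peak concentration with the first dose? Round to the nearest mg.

f = (1/2)^(42/14) ≈ 0.125000; accumulation ratio R = 1/(1−f) ≈ 1.14286.
Loading dose to hit Cmax,ss on first dose: D_load = D_maint·R ≈ 1250 × 1.14286 ≈ 1428.58 mg.

1429 mg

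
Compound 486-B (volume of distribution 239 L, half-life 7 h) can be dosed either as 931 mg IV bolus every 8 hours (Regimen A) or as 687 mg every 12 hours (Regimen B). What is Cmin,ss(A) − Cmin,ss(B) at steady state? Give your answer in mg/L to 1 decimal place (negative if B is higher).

2.0 mg/L

Regimen A: f = (1/2)^(8/7) ≈ 0.4529; Cmin,ss = (931/239)·f/(1−f) ≈ 3.225 mg/L.
Regimen B: f = (1/2)^(12/7) ≈ 0.3048; Cmin,ss = (687/239)·f/(1−f) ≈ 1.260 mg/L.
Difference ≈ 3.225 − 1.260 ≈ 1.965 mg/L.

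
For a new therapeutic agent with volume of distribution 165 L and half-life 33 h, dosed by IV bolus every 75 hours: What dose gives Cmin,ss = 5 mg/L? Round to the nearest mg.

3162 mg

τ/t½ = 75/33 ≈ 2.2727, so f = (1/2)^(75/33) ≈ 0.206938.
Cmin,ss = (D/Vd)·f/(1−f), so D = Cmin,ss·Vd·(1−f)/f.
D = 5 × 165 × (1−f)/f ≈ 5 × 165 × 3.83237 ≈ 3161.71 mg.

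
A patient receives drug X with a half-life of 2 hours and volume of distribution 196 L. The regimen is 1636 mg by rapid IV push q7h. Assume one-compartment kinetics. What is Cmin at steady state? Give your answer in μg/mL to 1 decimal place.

0.8 μg/mL

k = ln2/t½ = ln2/2 ≈ 0.346574 h⁻¹; fraction remaining f = e^(−kτ) = e^(−0.346574×7) ≈ 0.0884.
Each bolus raises the concentration by D/Vd = 1636/196 ≈ 8.347 μg/mL.
Steady-state trough Cmin,ss = C₀·f/(1−f) ≈ 8.347 × 0.0884/0.9116 ≈ 0.809 μg/mL.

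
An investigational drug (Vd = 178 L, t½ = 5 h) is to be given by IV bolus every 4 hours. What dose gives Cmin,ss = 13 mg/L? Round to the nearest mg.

1715 mg

τ/t½ = 4/5 ≈ 0.8, so f = (1/2)^(4/5) ≈ 0.574349.
Cmin,ss = (D/Vd)·f/(1−f), so D = Cmin,ss·Vd·(1−f)/f.
D = 13 × 178 × (1−f)/f ≈ 13 × 178 × 0.74110 ≈ 1714.91 mg.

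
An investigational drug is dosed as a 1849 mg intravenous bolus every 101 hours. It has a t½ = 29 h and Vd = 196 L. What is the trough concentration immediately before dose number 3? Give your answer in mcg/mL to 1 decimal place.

f = (1/2)^(τ/t½) = (1/2)^(101/29) ≈ 0.0895.
C₀ = D/Vd = 1849/196 ≈ 9.434 mcg/mL.
Before the 3rd dose, 2 doses have been given. Superposition: Cmin = C₀·(f + f²).
≈ 9.434 × (0.0895 + 0.0080) ≈ 9.434 × 0.0975 ≈ 0.920 mcg/mL.

0.9 mcg/mL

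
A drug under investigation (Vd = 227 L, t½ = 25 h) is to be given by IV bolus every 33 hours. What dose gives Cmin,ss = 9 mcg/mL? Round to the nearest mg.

τ/t½ = 33/25 ≈ 1.32, so f = (1/2)^(33/25) ≈ 0.400535.
Cmin,ss = (D/Vd)·f/(1−f), so D = Cmin,ss·Vd·(1−f)/f.
D = 9 × 227 × (1−f)/f ≈ 9 × 227 × 1.49666 ≈ 3057.68 mg.

3058 mg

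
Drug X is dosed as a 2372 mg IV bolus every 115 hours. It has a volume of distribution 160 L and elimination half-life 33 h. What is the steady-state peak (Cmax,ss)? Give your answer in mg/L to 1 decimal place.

16.3 mg/L

k = ln2/t½ = ln2/33 ≈ 0.021004 h⁻¹; fraction remaining f = e^(−kτ) = e^(−0.021004×115) ≈ 0.0893.
Accumulation ratio R = 1/(1 − f) ≈ 1/0.9107 ≈ 1.0981.
Single-dose peak C₀ = D/Vd = 2372/160 ≈ 14.825 mg/L.
Steady-state peak Cmax,ss = C₀·R ≈ 14.825 × 1.0981 ≈ 16.279 mg/L.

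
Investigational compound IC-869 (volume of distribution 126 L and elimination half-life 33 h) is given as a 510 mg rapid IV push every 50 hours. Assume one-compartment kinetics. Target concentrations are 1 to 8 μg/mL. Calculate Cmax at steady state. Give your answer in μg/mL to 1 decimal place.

Over one 50-h interval, 50/33 ≈ 1.5152 half-lives elapse, leaving f ≈ 0.3499 of each dose.
Accumulation ratio R = 1/(1 − f) ≈ 1/0.6501 ≈ 1.5382.
Each bolus raises the concentration by D/Vd = 510/126 ≈ 4.048 μg/mL.
Cmax,ss = C₀/(1 − f) ≈ 4.048/0.6501 ≈ 6.227 μg/mL.
Peak 6.2 μg/mL vs MTC 8 μg/mL: below toxic threshold.

6.2 μg/mL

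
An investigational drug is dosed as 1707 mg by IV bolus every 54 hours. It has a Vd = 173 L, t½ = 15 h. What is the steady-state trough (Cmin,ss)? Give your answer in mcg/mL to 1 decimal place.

0.9 mcg/mL

Over one 54-h interval, 54/15 ≈ 3.6 half-lives elapse, leaving f ≈ 0.0825 of each dose.
Accumulation ratio R = 1/(1 − f) ≈ 1/0.9175 ≈ 1.0899.
Single-dose peak C₀ = D/Vd = 1707/173 ≈ 9.867 mcg/mL.
Cmax,ss = C₀/(1 − f) ≈ 9.867/0.9175 ≈ 10.754 mcg/mL.
One interval later, Cmin,ss = Cmax,ss·e^(−kτ) ≈ 10.754 × 0.0825 ≈ 0.887 mcg/mL.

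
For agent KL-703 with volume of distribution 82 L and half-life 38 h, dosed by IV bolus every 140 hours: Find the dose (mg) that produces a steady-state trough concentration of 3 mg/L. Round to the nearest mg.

τ/t½ = 140/38 ≈ 3.6842, so f = (1/2)^(140/38) ≈ 0.077793.
Cmin,ss = (D/Vd)·f/(1−f), so D = Cmin,ss·Vd·(1−f)/f.
D = 3 × 82 × (1−f)/f ≈ 3 × 82 × 11.85463 ≈ 2916.24 mg.

2916 mg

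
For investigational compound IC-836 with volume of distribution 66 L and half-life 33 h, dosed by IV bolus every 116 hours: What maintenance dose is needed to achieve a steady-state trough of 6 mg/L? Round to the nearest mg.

4132 mg

τ/t½ = 116/33 ≈ 3.5152, so f = (1/2)^(116/33) ≈ 0.087465.
Cmin,ss = (D/Vd)·f/(1−f), so D = Cmin,ss·Vd·(1−f)/f.
D = 6 × 66 × (1−f)/f ≈ 6 × 66 × 10.43314 ≈ 4131.52 mg.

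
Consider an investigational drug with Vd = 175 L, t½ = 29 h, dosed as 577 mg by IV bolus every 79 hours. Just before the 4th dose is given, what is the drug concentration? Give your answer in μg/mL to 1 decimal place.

0.6 μg/mL

f = (1/2)^(τ/t½) = (1/2)^(79/29) ≈ 0.1513.
C₀ = D/Vd = 577/175 ≈ 3.297 μg/mL.
Before the 4th dose, 3 doses have been given. Superposition: Cmin = C₀·(f + f² + … + f^3).
≈ 3.297 × (0.1513 + 0.0229 + 0.0035) ≈ 3.297 × 0.1777 ≈ 0.586 μg/mL.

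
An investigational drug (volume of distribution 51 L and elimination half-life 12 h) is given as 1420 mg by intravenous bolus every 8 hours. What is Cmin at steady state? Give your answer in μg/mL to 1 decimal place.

47.4 μg/mL

τ/t½ = 8/12 ≈ 0.66667, so fraction remaining f = (1/2)^(8/12) ≈ 0.6300.
At steady state, accumulation factor R = 1/(1 − e^(−kτ)) ≈ 2.7027.
Each bolus raises the concentration by D/Vd = 1420/51 ≈ 27.843 μg/mL.
Steady-state peak Cmax,ss = C₀·R ≈ 27.843 × 2.7027 ≈ 75.251 μg/mL.
Steady-state trough Cmin,ss = Cmax,ss·f ≈ 75.251 × 0.6300 ≈ 47.408 μg/mL.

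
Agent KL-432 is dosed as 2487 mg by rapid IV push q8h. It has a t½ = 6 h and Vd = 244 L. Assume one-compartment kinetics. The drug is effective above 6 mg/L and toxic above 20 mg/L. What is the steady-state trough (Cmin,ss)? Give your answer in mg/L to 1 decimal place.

6.7 mg/L

Over one 8-h interval, 8/6 ≈ 1.3333 half-lives elapse, leaving f ≈ 0.3969 of each dose.
Accumulation ratio R = 1/(1 − f) ≈ 1/0.6031 ≈ 1.6581.
Each bolus raises the concentration by D/Vd = 2487/244 ≈ 10.193 mg/L.
Steady-state peak Cmax,ss = C₀·R ≈ 10.193 × 1.6581 ≈ 16.901 mg/L.
One interval later, Cmin,ss = Cmax,ss·e^(−kτ) ≈ 16.901 × 0.3969 ≈ 6.708 mg/L.
Trough 6.7 mg/L vs MEC 6 mg/L: adequate.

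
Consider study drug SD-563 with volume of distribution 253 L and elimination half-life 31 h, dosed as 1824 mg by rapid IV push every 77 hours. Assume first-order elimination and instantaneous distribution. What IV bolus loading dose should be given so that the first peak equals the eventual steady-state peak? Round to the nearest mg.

2221 mg

f = (1/2)^(77/31) ≈ 0.178764; accumulation ratio R = 1/(1−f) ≈ 1.21768.
Loading dose to hit Cmax,ss on first dose: D_load = D_maint·R ≈ 1824 × 1.21768 ≈ 2221.05 mg.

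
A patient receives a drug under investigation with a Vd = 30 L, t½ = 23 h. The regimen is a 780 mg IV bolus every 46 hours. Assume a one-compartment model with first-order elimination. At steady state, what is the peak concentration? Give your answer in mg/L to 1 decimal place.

34.7 mg/L

τ = 46 h = 2 half-lives, so f = (1/2)^2 = 0.25.
At steady state, R = 1/(1 − 0.25) = 4/3.
Single-dose peak C₀ = D/Vd = 780/30 = 26 mg/L.
Steady-state peak Cmax,ss = C₀·R = 26 × 4/3 ≈ 34.667 mg/L.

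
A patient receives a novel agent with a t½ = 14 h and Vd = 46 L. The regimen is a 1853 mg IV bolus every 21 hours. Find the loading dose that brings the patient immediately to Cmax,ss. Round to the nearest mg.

2866 mg

f = (1/2)^(21/14) ≈ 0.353553; accumulation ratio R = 1/(1−f) ≈ 1.54692.
Loading dose to hit Cmax,ss on first dose: D_load = D_maint·R ≈ 1853 × 1.54692 ≈ 2866.44 mg.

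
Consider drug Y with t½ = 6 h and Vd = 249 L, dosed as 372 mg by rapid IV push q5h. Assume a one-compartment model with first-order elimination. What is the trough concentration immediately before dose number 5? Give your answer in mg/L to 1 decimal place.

f = (1/2)^(τ/t½) = (1/2)^(5/6) ≈ 0.5612.
C₀ = D/Vd = 372/249 ≈ 1.494 mg/L.
Before the 5th dose, 4 doses have been given. Superposition: Cmin = C₀·(f + f² + … + f^4).
≈ 1.494 × (0.5612 + 0.3149 + 0.1767 + 0.0992) ≈ 1.494 × 1.1520 ≈ 1.721 mg/L.

1.7 mg/L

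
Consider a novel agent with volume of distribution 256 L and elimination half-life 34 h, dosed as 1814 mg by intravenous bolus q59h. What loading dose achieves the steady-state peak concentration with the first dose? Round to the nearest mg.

f = (1/2)^(59/34) ≈ 0.300348; accumulation ratio R = 1/(1−f) ≈ 1.42928.
Loading dose to hit Cmax,ss on first dose: D_load = D_maint·R ≈ 1814 × 1.42928 ≈ 2592.71 mg.

2593 mg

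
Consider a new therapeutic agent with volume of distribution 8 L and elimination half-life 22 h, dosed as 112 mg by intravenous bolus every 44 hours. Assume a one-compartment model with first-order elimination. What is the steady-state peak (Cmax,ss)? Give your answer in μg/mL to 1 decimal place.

τ = 44 h = 2 half-lives, so f = (1/2)^2 = 0.25.
At steady state, R = 1/(1 − 0.25) = 4/3.
Single-dose peak C₀ = D/Vd = 112/8 = 14 μg/mL.
Steady-state peak Cmax,ss = C₀·R = 14 × 4/3 ≈ 18.667 μg/mL.

18.7 μg/mL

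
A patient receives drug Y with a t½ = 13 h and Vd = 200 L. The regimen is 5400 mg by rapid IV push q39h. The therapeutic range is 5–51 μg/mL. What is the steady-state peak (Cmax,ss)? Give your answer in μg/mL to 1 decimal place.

30.9 μg/mL

τ = 39 h = 3 half-lives, so f = (1/2)^3 = 0.125.
At steady state, R = 1/(1 − 0.125) = 8/7.
Single-dose peak C₀ = D/Vd = 5400/200 = 27 μg/mL.
Steady-state peak Cmax,ss = C₀·R = 27 × 8/7 ≈ 30.857 μg/mL.
Peak 30.9 μg/mL vs MTC 51 μg/mL: below toxic threshold.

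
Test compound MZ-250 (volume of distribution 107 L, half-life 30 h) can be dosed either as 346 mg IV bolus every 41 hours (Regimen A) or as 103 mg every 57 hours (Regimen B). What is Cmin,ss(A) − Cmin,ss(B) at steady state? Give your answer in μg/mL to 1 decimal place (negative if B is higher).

1.7 μg/mL

Regimen A: f = (1/2)^(41/30) ≈ 0.3878; Cmin,ss = (346/107)·f/(1−f) ≈ 2.048 μg/mL.
Regimen B: f = (1/2)^(57/30) ≈ 0.2679; Cmin,ss = (103/107)·f/(1−f) ≈ 0.352 μg/mL.
Difference ≈ 2.048 − 0.352 ≈ 1.696 μg/mL.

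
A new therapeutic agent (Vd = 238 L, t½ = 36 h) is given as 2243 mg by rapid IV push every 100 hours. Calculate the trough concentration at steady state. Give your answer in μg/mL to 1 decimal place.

τ/t½ = 100/36 ≈ 2.7778, so fraction remaining f = (1/2)^(100/36) ≈ 0.1458.
At steady state, accumulation factor R = 1/(1 − e^(−kτ)) ≈ 1.1707.
Each bolus raises the concentration by D/Vd = 2243/238 ≈ 9.424 μg/mL.
Steady-state peak Cmax,ss = C₀·R ≈ 9.424 × 1.1707 ≈ 11.033 μg/mL.
Steady-state trough Cmin,ss = Cmax,ss·f ≈ 11.033 × 0.1458 ≈ 1.609 μg/mL.

1.6 μg/mL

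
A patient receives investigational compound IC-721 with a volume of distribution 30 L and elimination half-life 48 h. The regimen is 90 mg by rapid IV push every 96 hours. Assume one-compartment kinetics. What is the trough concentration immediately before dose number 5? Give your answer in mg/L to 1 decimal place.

f = (1/2)^(τ/t½) = (1/2)^(96/48) ≈ 0.2500.
C₀ = D/Vd = 90/30 ≈ 3.000 mg/L.
Before the 5th dose, 4 doses have been given. Superposition: Cmin = C₀·(f + f² + … + f^4).
≈ 3.000 × (0.2500 + 0.0625 + 0.0156 + 0.0039) ≈ 3.000 × 0.3320 ≈ 0.996 mg/L.

1.0 mg/L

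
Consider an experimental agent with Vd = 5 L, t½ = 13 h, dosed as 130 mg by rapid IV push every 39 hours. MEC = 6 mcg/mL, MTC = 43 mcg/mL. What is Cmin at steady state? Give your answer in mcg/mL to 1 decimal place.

τ = 39 h = 3 half-lives, so f = (1/2)^3 = 0.125.
At steady state, R = 1/(1 − 0.125) = 8/7.
Single-dose peak C₀ = D/Vd = 130/5 = 26 mcg/mL.
Steady-state peak Cmax,ss = C₀·R = 26 × 8/7 ≈ 29.714 mcg/mL.
Steady-state trough Cmin,ss = Cmax,ss·f ≈ 29.714 × 0.125 ≈ 3.714 mcg/mL.
Trough 3.7 mcg/mL vs MEC 6 mcg/mL: subtherapeutic.

3.7 mcg/mL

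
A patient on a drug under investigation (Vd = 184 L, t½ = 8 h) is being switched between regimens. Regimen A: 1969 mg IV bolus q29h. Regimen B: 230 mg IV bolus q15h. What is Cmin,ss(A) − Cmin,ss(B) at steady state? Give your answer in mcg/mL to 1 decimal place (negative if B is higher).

0.5 mcg/mL

Regimen A: f = (1/2)^(29/8) ≈ 0.0811; Cmin,ss = (1969/184)·f/(1−f) ≈ 0.944 mcg/mL.
Regimen B: f = (1/2)^(15/8) ≈ 0.2726; Cmin,ss = (230/184)·f/(1−f) ≈ 0.468 mcg/mL.
Difference ≈ 0.944 − 0.468 ≈ 0.476 mcg/mL.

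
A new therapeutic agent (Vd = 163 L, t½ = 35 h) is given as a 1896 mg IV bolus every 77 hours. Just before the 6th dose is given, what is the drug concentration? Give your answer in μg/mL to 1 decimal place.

f = (1/2)^(τ/t½) = (1/2)^(77/35) ≈ 0.2176.
C₀ = D/Vd = 1896/163 ≈ 11.632 μg/mL.
Before the 6th dose, 5 doses have been given. Superposition: Cmin = C₀·(f + f² + … + f^5).
≈ 11.632 × (0.2176 + 0.0473 + 0.0103 + 0.0022 + 0.0005) ≈ 11.632 × 0.2779 ≈ 3.233 μg/mL.

3.2 μg/mL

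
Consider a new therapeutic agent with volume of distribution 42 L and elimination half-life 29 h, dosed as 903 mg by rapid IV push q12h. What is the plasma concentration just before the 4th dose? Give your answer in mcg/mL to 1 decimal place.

f = (1/2)^(τ/t½) = (1/2)^(12/29) ≈ 0.7506.
C₀ = D/Vd = 903/42 ≈ 21.500 mcg/mL.
Before the 4th dose, 3 doses have been given. Superposition: Cmin = C₀·(f + f² + … + f^3).
≈ 21.500 × (0.7506 + 0.5634 + 0.4229) ≈ 21.500 × 1.7369 ≈ 37.343 mcg/mL.

37.3 mcg/mL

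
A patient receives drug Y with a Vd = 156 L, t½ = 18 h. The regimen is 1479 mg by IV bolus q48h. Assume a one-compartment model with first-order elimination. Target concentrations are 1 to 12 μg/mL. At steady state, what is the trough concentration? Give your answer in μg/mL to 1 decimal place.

τ/t½ = 48/18 ≈ 2.6667, so fraction remaining f = (1/2)^(48/18) ≈ 0.1575.
Accumulation ratio R = 1/(1 − f) ≈ 1/0.8425 ≈ 1.1869.
Single-dose peak C₀ = D/Vd = 1479/156 ≈ 9.481 μg/mL.
Steady-state peak Cmax,ss = C₀·R ≈ 9.481 × 1.1869 ≈ 11.253 μg/mL.
Steady-state trough Cmin,ss = Cmax,ss·f ≈ 11.253 × 0.1575 ≈ 1.772 μg/mL.
Trough 1.8 μg/mL vs MEC 1 μg/mL: adequate.

1.8 μg/mL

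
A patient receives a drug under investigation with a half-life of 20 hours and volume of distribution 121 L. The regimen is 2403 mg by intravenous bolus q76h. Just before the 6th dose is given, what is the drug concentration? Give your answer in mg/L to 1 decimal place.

f = (1/2)^(τ/t½) = (1/2)^(76/20) ≈ 0.0718.
C₀ = D/Vd = 2403/121 ≈ 19.860 mg/L.
Before the 6th dose, 5 doses have been given. Superposition: Cmin = C₀·(f + f² + … + f^5).
≈ 19.860 × (0.0718 + 0.0052 + 0.0004 + 0.0000 + 0.0000) ≈ 19.860 × 0.0774 ≈ 1.537 mg/L.

1.5 mg/L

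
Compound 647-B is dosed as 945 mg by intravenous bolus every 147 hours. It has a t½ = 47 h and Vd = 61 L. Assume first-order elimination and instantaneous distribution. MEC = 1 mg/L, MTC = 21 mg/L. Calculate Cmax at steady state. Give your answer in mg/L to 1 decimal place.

k = ln2/t½ = ln2/47 ≈ 0.014748 h⁻¹; fraction remaining f = e^(−kτ) = e^(−0.014748×147) ≈ 0.1144.
At steady state, accumulation factor R = 1/(1 − e^(−kτ)) ≈ 1.1292.
Each bolus raises the concentration by D/Vd = 945/61 ≈ 15.492 mg/L.
Steady-state peak Cmax,ss = C₀·R ≈ 15.492 × 1.1292 ≈ 17.494 mg/L.
Peak 17.5 mg/L vs MTC 21 mg/L: below toxic threshold.

17.5 mg/L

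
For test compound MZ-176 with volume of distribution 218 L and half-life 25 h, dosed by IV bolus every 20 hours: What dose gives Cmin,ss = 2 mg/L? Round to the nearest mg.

τ/t½ = 20/25 ≈ 0.8, so f = (1/2)^(20/25) ≈ 0.574349.
Cmin,ss = (D/Vd)·f/(1−f), so D = Cmin,ss·Vd·(1−f)/f.
D = 2 × 218 × (1−f)/f ≈ 2 × 218 × 0.74110 ≈ 323.12 mg.

323 mg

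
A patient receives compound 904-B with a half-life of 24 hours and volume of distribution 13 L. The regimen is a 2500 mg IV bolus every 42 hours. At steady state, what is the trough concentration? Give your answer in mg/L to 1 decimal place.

k = ln2/t½ = ln2/24 ≈ 0.028881 h⁻¹; fraction remaining f = e^(−kτ) = e^(−0.028881×42) ≈ 0.2973.
Each bolus raises the concentration by D/Vd = 2500/13 ≈ 192.308 mg/L.
Steady-state trough Cmin,ss = C₀·f/(1−f) ≈ 192.308 × 0.2973/0.7027 ≈ 81.362 mg/L.

81.4 mg/L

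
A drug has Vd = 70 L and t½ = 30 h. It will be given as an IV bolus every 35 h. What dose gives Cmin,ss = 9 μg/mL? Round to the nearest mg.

τ/t½ = 35/30 ≈ 1.1667, so f = (1/2)^(35/30) ≈ 0.445449.
Cmin,ss = (D/Vd)·f/(1−f), so D = Cmin,ss·Vd·(1−f)/f.
D = 9 × 70 × (1−f)/f ≈ 9 × 70 × 1.24493 ≈ 784.31 mg.

784 mg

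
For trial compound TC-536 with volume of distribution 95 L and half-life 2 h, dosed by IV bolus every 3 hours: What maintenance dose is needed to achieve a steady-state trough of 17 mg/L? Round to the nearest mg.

τ/t½ = 3/2 ≈ 1.5, so f = (1/2)^(3/2) ≈ 0.353553.
Cmin,ss = (D/Vd)·f/(1−f), so D = Cmin,ss·Vd·(1−f)/f.
D = 17 × 95 × (1−f)/f ≈ 17 × 95 × 1.82843 ≈ 2952.91 mg.

2953 mg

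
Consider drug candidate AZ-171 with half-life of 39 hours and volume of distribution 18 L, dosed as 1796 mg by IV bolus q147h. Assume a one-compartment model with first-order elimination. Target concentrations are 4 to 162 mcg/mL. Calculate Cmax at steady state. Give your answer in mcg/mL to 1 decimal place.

k = ln2/t½ = ln2/39 ≈ 0.017773 h⁻¹; fraction remaining f = e^(−kτ) = e^(−0.017773×147) ≈ 0.0733.
At steady state, accumulation factor R = 1/(1 − e^(−kτ)) ≈ 1.0791.
Each bolus raises the concentration by D/Vd = 1796/18 ≈ 99.778 mcg/mL.
Steady-state peak Cmax,ss = C₀·R ≈ 99.778 × 1.0791 ≈ 107.670 mcg/mL.
Peak 107.7 mcg/mL vs MTC 162 mcg/mL: below toxic threshold.

107.7 mcg/mL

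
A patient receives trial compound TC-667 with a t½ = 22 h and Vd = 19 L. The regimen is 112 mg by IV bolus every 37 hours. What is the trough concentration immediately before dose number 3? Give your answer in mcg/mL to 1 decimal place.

f = (1/2)^(τ/t½) = (1/2)^(37/22) ≈ 0.3117.
C₀ = D/Vd = 112/19 ≈ 5.895 mcg/mL.
Before the 3rd dose, 2 doses have been given. Superposition: Cmin = C₀·(f + f²).
≈ 5.895 × (0.3117 + 0.0972) ≈ 5.895 × 0.4089 ≈ 2.410 mcg/mL.

2.4 mcg/mL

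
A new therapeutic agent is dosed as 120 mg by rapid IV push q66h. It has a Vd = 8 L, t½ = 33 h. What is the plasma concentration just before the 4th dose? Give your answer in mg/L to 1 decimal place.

f = (1/2)^(τ/t½) = (1/2)^(66/33) ≈ 0.2500.
C₀ = D/Vd = 120/8 ≈ 15.000 mg/L.
Before the 4th dose, 3 doses have been given. Superposition: Cmin = C₀·(f + f² + … + f^3).
≈ 15.000 × (0.2500 + 0.0625 + 0.0156) ≈ 15.000 × 0.3281 ≈ 4.921 mg/L.

4.9 mg/L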